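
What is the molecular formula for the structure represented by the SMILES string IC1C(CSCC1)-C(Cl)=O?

C6H8ClIOS

Heavy atoms from the SMILES: 6 C, 1 Cl, 1 I, 1 O, 1 S.
Implicit hydrogens by atom environment:
  3 × C: 2 H each → 6
  2 × C: 1 H each → 2
  1 × C: no H
  1 × Cl: no H
  1 × I: no H
  1 × O: no H
  1 × S: no H
  Total hydrogens = 8.
Molecular formula: C6H8ClIOS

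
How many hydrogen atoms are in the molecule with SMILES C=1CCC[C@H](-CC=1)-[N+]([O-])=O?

11

Hydrogens are implicit in SMILES; fill each atom to its normal valence:
  4 × C: 2 H each → 8
  3 × C: 1 H each → 3
  1 × N (charge +1): no H
  1 × O: no H
  1 × O (charge -1): no H
  Total hydrogens = 11.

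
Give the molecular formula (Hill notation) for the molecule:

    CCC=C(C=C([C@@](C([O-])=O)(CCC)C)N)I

C12H19INO2-

Heavy atoms from the SMILES: 12 C, 1 I, 1 N, 2 O.
Implicit hydrogens by atom environment:
  4 × C: no H
  3 × C: 3 H each → 9
  3 × C: 2 H each → 6
  2 × C: 1 H each → 2
  1 × I: no H
  1 × N: 2 H
  1 × O: no H
  1 × O (charge -1): no H
  Total hydrogens = 19.
Net charge -1.
Molecular formula: C12H19INO2-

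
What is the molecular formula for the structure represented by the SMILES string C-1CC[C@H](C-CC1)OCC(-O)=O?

C9H16O3

Heavy atoms from the SMILES: 9 C, 3 O.
Implicit hydrogens by atom environment:
  7 × C: 2 H each → 14
  2 × O: no H
  1 × C: 1 H
  1 × C: no H
  1 × O: 1 H
  Total hydrogens = 16.
Molecular formula: C9H16O3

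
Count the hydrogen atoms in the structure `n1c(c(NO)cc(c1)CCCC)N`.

15

Hydrogens are implicit in SMILES; fill each atom to its normal valence:
  3 × C: 2 H each → 6
  3 × C (aromatic): no H
  2 × C (aromatic): 1 H each → 2
  1 × C: 3 H
  1 × N: 2 H
  1 × N: 1 H
  1 × N (aromatic): no H
  1 × O: 1 H
  Total hydrogens = 15.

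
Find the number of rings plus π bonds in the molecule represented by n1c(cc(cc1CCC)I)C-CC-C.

4

Molecular formula from the SMILES: C12H18IN.
DoU = (2C + 2 + N − H − X)/2 = (2·12 + 2 + 1 − 18 − 1)/2 = 8/2 = 4.
(Structurally: 1 ring(s) + 3 π bond(s) = 4.)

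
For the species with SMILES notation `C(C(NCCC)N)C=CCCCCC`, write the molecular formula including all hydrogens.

C12H26N2

Heavy atoms from the SMILES: 12 C, 2 N.
Implicit hydrogens by atom environment:
  7 × C: 2 H each → 14
  3 × C: 1 H each → 3
  2 × C: 3 H each → 6
  1 × N: 2 H
  1 × N: 1 H
  Total hydrogens = 26.
Molecular formula: C12H26N2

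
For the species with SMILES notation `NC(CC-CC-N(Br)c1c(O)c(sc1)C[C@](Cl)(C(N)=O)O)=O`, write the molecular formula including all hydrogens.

Heavy atoms from the SMILES: 1 Br, 12 C, 1 Cl, 3 N, 4 O, 1 S.
Implicit hydrogens by atom environment:
  5 × C: 2 H each → 10
  3 × C (aromatic): no H
  3 × C: no H
  2 × N: 2 H each → 4
  2 × O: 1 H each → 2
  2 × O: no H
  1 × Br: no H
  1 × C (aromatic): 1 H
  1 × Cl: no H
  1 × N: no H
  1 × S (aromatic): no H
  Total hydrogens = 17.
Molecular formula: C12H17BrClN3O4S

C12H17BrClN3O4S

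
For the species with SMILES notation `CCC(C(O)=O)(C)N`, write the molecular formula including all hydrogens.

Heavy atoms from the SMILES: 5 C, 1 N, 2 O.
Implicit hydrogens by atom environment:
  2 × C: 3 H each → 6
  2 × C: no H
  1 × C: 2 H
  1 × N: 2 H
  1 × O: 1 H
  1 × O: no H
  Total hydrogens = 11.
Molecular formula: C5H11NO2

C5H11NO2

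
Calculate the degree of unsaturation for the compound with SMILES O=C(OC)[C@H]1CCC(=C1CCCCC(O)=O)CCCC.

4

Molecular formula from the SMILES: C16H26O4.
DoU = (2C + 2 + N − H − X)/2 = (2·16 + 2 + 0 − 26 − 0)/2 = 8/2 = 4.
(Structurally: 1 ring(s) + 3 π bond(s) = 4.)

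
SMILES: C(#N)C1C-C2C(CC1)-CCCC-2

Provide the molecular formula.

C11H17N

Heavy atoms from the SMILES: 11 C, 1 N.
Implicit hydrogens by atom environment:
  7 × C: 2 H each → 14
  3 × C: 1 H each → 3
  1 × C: no H
  1 × N: no H
  Total hydrogens = 17.
Molecular formula: C11H17N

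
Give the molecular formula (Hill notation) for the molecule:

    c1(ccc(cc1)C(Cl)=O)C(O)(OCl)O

Heavy atoms from the SMILES: 8 C, 2 Cl, 4 O.
Implicit hydrogens by atom environment:
  4 × C (aromatic): 1 H each → 4
  2 × C: no H
  2 × C (aromatic): no H
  2 × Cl: no H
  2 × O: 1 H each → 2
  2 × O: no H
  Total hydrogens = 6.
Molecular formula: C8H6Cl2O4

C8H6Cl2O4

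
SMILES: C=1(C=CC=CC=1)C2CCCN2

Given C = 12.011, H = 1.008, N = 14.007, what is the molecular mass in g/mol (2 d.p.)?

147.22

Molecular formula: C10H13N.
M = 10×12.011 + 13×1.008 + 1×14.007 = 147.22 g/mol.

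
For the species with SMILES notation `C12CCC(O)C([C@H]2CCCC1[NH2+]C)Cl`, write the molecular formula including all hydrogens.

C11H21ClNO+

Heavy atoms from the SMILES: 11 C, 1 Cl, 1 N, 1 O.
Implicit hydrogens by atom environment:
  5 × C: 2 H each → 10
  5 × C: 1 H each → 5
  1 × C: 3 H
  1 × Cl: no H
  1 × N (charge +1): 2 H
  1 × O: 1 H
  Total hydrogens = 21.
Net charge +1.
Molecular formula: C11H21ClNO+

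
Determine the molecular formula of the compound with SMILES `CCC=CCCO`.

Heavy atoms from the SMILES: 6 C, 1 O.
Implicit hydrogens by atom environment:
  3 × C: 2 H each → 6
  2 × C: 1 H each → 2
  1 × C: 3 H
  1 × O: 1 H
  Total hydrogens = 12.
Molecular formula: C6H12O

C6H12O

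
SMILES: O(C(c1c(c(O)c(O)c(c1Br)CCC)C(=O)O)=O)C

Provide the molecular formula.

C12H13BrO6

Heavy atoms from the SMILES: 1 Br, 12 C, 6 O.
Implicit hydrogens by atom environment:
  6 × C (aromatic): no H
  3 × O: 1 H each → 3
  3 × O: no H
  2 × C: 3 H each → 6
  2 × C: 2 H each → 4
  2 × C: no H
  1 × Br: no H
  Total hydrogens = 13.
Molecular formula: C12H13BrO6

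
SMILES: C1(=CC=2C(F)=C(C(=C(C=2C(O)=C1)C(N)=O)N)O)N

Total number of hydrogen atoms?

10

Hydrogens are implicit in SMILES; fill each atom to its normal valence:
  8 × C (aromatic): no H
  3 × N: 2 H each → 6
  2 × C (aromatic): 1 H each → 2
  2 × O: 1 H each → 2
  1 × C: no H
  1 × F: no H
  1 × O: no H
  Total hydrogens = 10.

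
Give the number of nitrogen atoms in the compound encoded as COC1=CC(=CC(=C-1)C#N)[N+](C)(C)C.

The symbol for nitrogen appears 2 times in the SMILES.

2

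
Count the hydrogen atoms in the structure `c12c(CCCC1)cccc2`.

12

Hydrogens are implicit in SMILES; fill each atom to its normal valence:
  4 × C: 2 H each → 8
  4 × C (aromatic): 1 H each → 4
  2 × C (aromatic): no H
  Total hydrogens = 12.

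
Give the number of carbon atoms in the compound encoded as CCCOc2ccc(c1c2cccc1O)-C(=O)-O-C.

The symbol for carbon appears 15 times in the SMILES. Lowercase c denotes aromatic carbon and counts toward C.

15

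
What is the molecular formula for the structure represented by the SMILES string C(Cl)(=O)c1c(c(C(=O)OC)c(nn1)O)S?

C7H5ClN2O4S

Heavy atoms from the SMILES: 7 C, 1 Cl, 2 N, 4 O, 1 S.
Implicit hydrogens by atom environment:
  4 × C (aromatic): no H
  3 × O: no H
  2 × C: no H
  2 × N (aromatic): no H
  1 × C: 3 H
  1 × Cl: no H
  1 × O: 1 H
  1 × S: 1 H
  Total hydrogens = 5.
Molecular formula: C7H5ClN2O4S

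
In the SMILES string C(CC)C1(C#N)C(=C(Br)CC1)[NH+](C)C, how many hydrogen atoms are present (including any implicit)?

Hydrogens are implicit in SMILES; fill each atom to its normal valence:
  4 × C: 2 H each → 8
  4 × C: no H
  3 × C: 3 H each → 9
  1 × Br: no H
  1 × N (charge +1): 1 H
  1 × N: no H
  Total hydrogens = 18.

18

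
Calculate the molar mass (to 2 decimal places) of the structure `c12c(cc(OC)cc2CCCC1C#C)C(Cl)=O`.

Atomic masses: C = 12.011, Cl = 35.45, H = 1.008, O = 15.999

Molecular formula: C14H13ClO2.
M = 14×12.011 + 1×35.45 + 13×1.008 + 2×15.999 = 248.71 g/mol.

248.71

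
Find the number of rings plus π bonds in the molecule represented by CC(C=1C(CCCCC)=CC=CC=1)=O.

5

Molecular formula from the SMILES: C13H18O.
DoU = (2C + 2 + N − H − X)/2 = (2·13 + 2 + 0 − 18 − 0)/2 = 10/2 = 5.
(Structurally: 1 ring(s) + 4 π bond(s) = 5.)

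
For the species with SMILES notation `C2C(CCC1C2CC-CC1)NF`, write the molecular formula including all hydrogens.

C10H18FN

Heavy atoms from the SMILES: 10 C, 1 F, 1 N.
Implicit hydrogens by atom environment:
  7 × C: 2 H each → 14
  3 × C: 1 H each → 3
  1 × F: no H
  1 × N: 1 H
  Total hydrogens = 18.
Molecular formula: C10H18FN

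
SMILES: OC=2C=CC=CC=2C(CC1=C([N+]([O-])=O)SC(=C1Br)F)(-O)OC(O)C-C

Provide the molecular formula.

Heavy atoms from the SMILES: 1 Br, 15 C, 1 F, 1 N, 6 O, 1 S.
Implicit hydrogens by atom environment:
  6 × C (aromatic): no H
  4 × C (aromatic): 1 H each → 4
  3 × O: 1 H each → 3
  2 × C: 2 H each → 4
  2 × O: no H
  1 × Br: no H
  1 × C: 3 H
  1 × C: 1 H
  1 × C: no H
  1 × F: no H
  1 × N (charge +1): no H
  1 × O (charge -1): no H
  1 × S (aromatic): no H
  Total hydrogens = 15.
Molecular formula: C15H15BrFNO6S

C15H15BrFNO6S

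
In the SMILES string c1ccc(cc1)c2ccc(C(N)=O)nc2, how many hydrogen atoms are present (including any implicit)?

Hydrogens are implicit in SMILES; fill each atom to its normal valence:
  8 × C (aromatic): 1 H each → 8
  3 × C (aromatic): no H
  1 × C: no H
  1 × N: 2 H
  1 × N (aromatic): no H
  1 × O: no H
  Total hydrogens = 10.

10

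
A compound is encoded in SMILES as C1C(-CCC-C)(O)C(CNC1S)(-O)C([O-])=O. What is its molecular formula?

C10H18NO4S-

Heavy atoms from the SMILES: 10 C, 1 N, 4 O, 1 S.
Implicit hydrogens by atom environment:
  5 × C: 2 H each → 10
  3 × C: no H
  2 × O: 1 H each → 2
  1 × C: 3 H
  1 × C: 1 H
  1 × N: 1 H
  1 × O: no H
  1 × O (charge -1): no H
  1 × S: 1 H
  Total hydrogens = 18.
Net charge -1.
Molecular formula: C10H18NO4S-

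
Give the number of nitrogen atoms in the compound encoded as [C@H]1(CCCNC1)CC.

1

The symbol for nitrogen appears 1 time in the SMILES.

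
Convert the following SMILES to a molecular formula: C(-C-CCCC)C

Heavy atoms from the SMILES: 7 C.
Implicit hydrogens by atom environment:
  5 × C: 2 H each → 10
  2 × C: 3 H each → 6
  Total hydrogens = 16.
Molecular formula: C7H16

C7H16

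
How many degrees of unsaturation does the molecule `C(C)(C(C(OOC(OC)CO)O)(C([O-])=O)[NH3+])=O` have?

Molecular formula from the SMILES: C8H15NO8.
DoU = (2C + 2 + N − H − X)/2 = (2·8 + 2 + 1 − 15 − 0)/2 = 4/2 = 2.
(Structurally: 0 ring(s) + 2 π bond(s) = 2.)

2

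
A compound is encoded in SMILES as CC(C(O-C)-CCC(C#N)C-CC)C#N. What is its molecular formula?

Heavy atoms from the SMILES: 12 C, 2 N, 1 O.
Implicit hydrogens by atom environment:
  4 × C: 2 H each → 8
  3 × C: 3 H each → 9
  3 × C: 1 H each → 3
  2 × C: no H
  2 × N: no H
  1 × O: no H
  Total hydrogens = 20.
Molecular formula: C12H20N2O

C12H20N2O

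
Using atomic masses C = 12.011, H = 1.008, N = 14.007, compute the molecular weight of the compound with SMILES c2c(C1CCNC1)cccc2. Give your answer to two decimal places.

147.22

Molecular formula: C10H13N.
M = 10×12.011 + 13×1.008 + 1×14.007 = 147.22 g/mol.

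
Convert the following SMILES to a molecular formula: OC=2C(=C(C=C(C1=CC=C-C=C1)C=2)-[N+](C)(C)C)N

Heavy atoms from the SMILES: 15 C, 2 N, 1 O.
Implicit hydrogens by atom environment:
  7 × C (aromatic): 1 H each → 7
  5 × C (aromatic): no H
  3 × C: 3 H each → 9
  1 × N: 2 H
  1 × N (charge +1): no H
  1 × O: 1 H
  Total hydrogens = 19.
Net charge +1.
Molecular formula: C15H19N2O+

C15H19N2O+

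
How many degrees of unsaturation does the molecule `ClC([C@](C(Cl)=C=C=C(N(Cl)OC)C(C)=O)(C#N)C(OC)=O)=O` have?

8

Molecular formula from the SMILES: C12H9Cl3N2O5.
DoU = (2C + 2 + N − H − X)/2 = (2·12 + 2 + 2 − 9 − 3)/2 = 16/2 = 8.
(Structurally: 0 ring(s) + 8 π bond(s) = 8.)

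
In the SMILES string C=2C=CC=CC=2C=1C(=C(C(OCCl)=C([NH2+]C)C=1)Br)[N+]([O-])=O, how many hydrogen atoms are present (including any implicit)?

13

Hydrogens are implicit in SMILES; fill each atom to its normal valence:
  6 × C (aromatic): 1 H each → 6
  6 × C (aromatic): no H
  2 × O: no H
  1 × Br: no H
  1 × C: 3 H
  1 × C: 2 H
  1 × Cl: no H
  1 × N (charge +1): 2 H
  1 × N (charge +1): no H
  1 × O (charge -1): no H
  Total hydrogens = 13.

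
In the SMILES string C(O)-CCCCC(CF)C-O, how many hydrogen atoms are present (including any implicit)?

Hydrogens are implicit in SMILES; fill each atom to its normal valence:
  7 × C: 2 H each → 14
  2 × O: 1 H each → 2
  1 × C: 1 H
  1 × F: no H
  Total hydrogens = 17.

17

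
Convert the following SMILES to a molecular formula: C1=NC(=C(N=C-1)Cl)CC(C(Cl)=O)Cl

Heavy atoms from the SMILES: 7 C, 3 Cl, 2 N, 1 O.
Implicit hydrogens by atom environment:
  3 × Cl: no H
  2 × C (aromatic): 1 H each → 2
  2 × C (aromatic): no H
  2 × N (aromatic): no H
  1 × C: 2 H
  1 × C: 1 H
  1 × C: no H
  1 × O: no H
  Total hydrogens = 5.
Molecular formula: C7H5Cl3N2O

C7H5Cl3N2O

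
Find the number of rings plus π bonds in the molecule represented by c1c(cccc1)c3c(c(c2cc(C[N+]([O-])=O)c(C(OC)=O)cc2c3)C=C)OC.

14

Molecular formula from the SMILES: C22H19NO5.
DoU = (2C + 2 + N − H − X)/2 = (2·22 + 2 + 1 − 19 − 0)/2 = 28/2 = 14.
(Structurally: 3 ring(s) + 11 π bond(s) = 14.)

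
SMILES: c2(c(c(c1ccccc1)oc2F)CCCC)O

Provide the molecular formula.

C14H15FO2

Heavy atoms from the SMILES: 14 C, 1 F, 2 O.
Implicit hydrogens by atom environment:
  5 × C (aromatic): 1 H each → 5
  5 × C (aromatic): no H
  3 × C: 2 H each → 6
  1 × C: 3 H
  1 × F: no H
  1 × O: 1 H
  1 × O (aromatic): no H
  Total hydrogens = 15.
Molecular formula: C14H15FO2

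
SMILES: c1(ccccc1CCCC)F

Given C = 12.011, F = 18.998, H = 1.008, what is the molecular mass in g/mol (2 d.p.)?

Molecular formula: C10H13F.
M = 10×12.011 + 1×18.998 + 13×1.008 = 152.21 g/mol.

152.21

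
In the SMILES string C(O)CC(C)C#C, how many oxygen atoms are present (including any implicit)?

1

The symbol for oxygen appears 1 time in the SMILES.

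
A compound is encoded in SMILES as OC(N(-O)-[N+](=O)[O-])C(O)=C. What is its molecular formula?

C3H6N2O5

Heavy atoms from the SMILES: 3 C, 2 N, 5 O.
Implicit hydrogens by atom environment:
  3 × O: 1 H each → 3
  1 × C: 2 H
  1 × C: 1 H
  1 × C: no H
  1 × N: no H
  1 × N (charge +1): no H
  1 × O: no H
  1 × O (charge -1): no H
  Total hydrogens = 6.
Molecular formula: C3H6N2O5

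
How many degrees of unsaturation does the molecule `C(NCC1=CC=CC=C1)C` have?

Molecular formula from the SMILES: C9H13N.
DoU = (2C + 2 + N − H − X)/2 = (2·9 + 2 + 1 − 13 − 0)/2 = 8/2 = 4.
(Structurally: 1 ring(s) + 3 π bond(s) = 4.)

4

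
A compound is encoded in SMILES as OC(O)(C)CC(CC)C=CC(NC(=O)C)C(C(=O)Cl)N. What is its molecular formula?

Heavy atoms from the SMILES: 13 C, 1 Cl, 2 N, 4 O.
Implicit hydrogens by atom environment:
  5 × C: 1 H each → 5
  3 × C: 3 H each → 9
  3 × C: no H
  2 × C: 2 H each → 4
  2 × O: 1 H each → 2
  2 × O: no H
  1 × Cl: no H
  1 × N: 2 H
  1 × N: 1 H
  Total hydrogens = 23.
Molecular formula: C13H23ClN2O4

C13H23ClN2O4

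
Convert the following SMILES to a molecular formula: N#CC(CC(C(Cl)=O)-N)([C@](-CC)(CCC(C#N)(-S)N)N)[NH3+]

Heavy atoms from the SMILES: 12 C, 1 Cl, 6 N, 1 O, 1 S.
Implicit hydrogens by atom environment:
  6 × C: no H
  4 × C: 2 H each → 8
  3 × N: 2 H each → 6
  2 × N: no H
  1 × C: 3 H
  1 × C: 1 H
  1 × Cl: no H
  1 × N (charge +1): 3 H
  1 × O: no H
  1 × S: 1 H
  Total hydrogens = 22.
Net charge +1.
Molecular formula: C12H22ClN6OS+

C12H22ClN6OS+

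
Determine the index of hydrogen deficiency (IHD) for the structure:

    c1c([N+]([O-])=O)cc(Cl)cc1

Molecular formula from the SMILES: C6H4ClNO2.
DoU = (2C + 2 + N − H − X)/2 = (2·6 + 2 + 1 − 4 − 1)/2 = 10/2 = 5.
(Structurally: 1 ring(s) + 4 π bond(s) = 5.)

5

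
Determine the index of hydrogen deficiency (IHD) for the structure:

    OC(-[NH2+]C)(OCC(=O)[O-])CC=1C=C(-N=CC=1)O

Molecular formula from the SMILES: C10H14N2O5.
DoU = (2C + 2 + N − H − X)/2 = (2·10 + 2 + 2 − 14 − 0)/2 = 10/2 = 5.
(Structurally: 1 ring(s) + 4 π bond(s) = 5.)

5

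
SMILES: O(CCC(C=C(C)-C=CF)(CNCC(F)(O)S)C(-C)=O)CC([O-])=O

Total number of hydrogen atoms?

Hydrogens are implicit in SMILES; fill each atom to its normal valence:
  5 × C: 2 H each → 10
  5 × C: no H
  3 × C: 1 H each → 3
  3 × O: no H
  2 × C: 3 H each → 6
  2 × F: no H
  1 × N: 1 H
  1 × O: 1 H
  1 × O (charge -1): no H
  1 × S: 1 H
  Total hydrogens = 22.

22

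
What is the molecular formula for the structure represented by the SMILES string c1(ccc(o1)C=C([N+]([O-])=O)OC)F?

C7H6FNO4

Heavy atoms from the SMILES: 7 C, 1 F, 1 N, 4 O.
Implicit hydrogens by atom environment:
  2 × C (aromatic): 1 H each → 2
  2 × C (aromatic): no H
  2 × O: no H
  1 × C: 3 H
  1 × C: 1 H
  1 × C: no H
  1 × F: no H
  1 × N (charge +1): no H
  1 × O (aromatic): no H
  1 × O (charge -1): no H
  Total hydrogens = 6.
Molecular formula: C7H6FNO4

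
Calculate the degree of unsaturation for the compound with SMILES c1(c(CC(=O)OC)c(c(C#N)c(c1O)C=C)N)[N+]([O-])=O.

Molecular formula from the SMILES: C12H11N3O5.
DoU = (2C + 2 + N − H − X)/2 = (2·12 + 2 + 3 − 11 − 0)/2 = 18/2 = 9.
(Structurally: 1 ring(s) + 8 π bond(s) = 9.)

9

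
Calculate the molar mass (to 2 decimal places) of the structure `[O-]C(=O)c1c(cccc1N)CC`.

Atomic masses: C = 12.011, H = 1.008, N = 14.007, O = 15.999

Molecular formula: C9H10NO2-.
M = 9×12.011 + 10×1.008 + 1×14.007 + 2×15.999 = 164.18 g/mol.

164.18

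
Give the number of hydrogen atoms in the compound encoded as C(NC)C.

Hydrogens are implicit in SMILES; fill each atom to its normal valence:
  2 × C: 3 H each → 6
  1 × C: 2 H
  1 × N: 1 H
  Total hydrogens = 9.

9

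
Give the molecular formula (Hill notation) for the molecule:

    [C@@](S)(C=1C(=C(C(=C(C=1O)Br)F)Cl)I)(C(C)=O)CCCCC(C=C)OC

C17H20BrClFIO3S

Heavy atoms from the SMILES: 1 Br, 17 C, 1 Cl, 1 F, 1 I, 3 O, 1 S.
Implicit hydrogens by atom environment:
  6 × C (aromatic): no H
  5 × C: 2 H each → 10
  2 × C: 3 H each → 6
  2 × C: 1 H each → 2
  2 × C: no H
  2 × O: no H
  1 × Br: no H
  1 × Cl: no H
  1 × F: no H
  1 × I: no H
  1 × O: 1 H
  1 × S: 1 H
  Total hydrogens = 20.
Molecular formula: C17H20BrClFIO3S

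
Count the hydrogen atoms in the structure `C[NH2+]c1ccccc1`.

10

Hydrogens are implicit in SMILES; fill each atom to its normal valence:
  5 × C (aromatic): 1 H each → 5
  1 × C: 3 H
  1 × C (aromatic): no H
  1 × N (charge +1): 2 H
  Total hydrogens = 10.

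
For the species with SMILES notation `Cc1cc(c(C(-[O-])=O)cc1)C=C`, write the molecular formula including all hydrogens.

C10H9O2-

Heavy atoms from the SMILES: 10 C, 2 O.
Implicit hydrogens by atom environment:
  3 × C (aromatic): 1 H each → 3
  3 × C (aromatic): no H
  1 × C: 3 H
  1 × C: 2 H
  1 × C: 1 H
  1 × C: no H
  1 × O: no H
  1 × O (charge -1): no H
  Total hydrogens = 9.
Net charge -1.
Molecular formula: C10H9O2-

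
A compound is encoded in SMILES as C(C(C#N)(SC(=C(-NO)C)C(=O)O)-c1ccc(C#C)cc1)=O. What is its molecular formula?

C15H12N2O4S

Heavy atoms from the SMILES: 15 C, 2 N, 4 O, 1 S.
Implicit hydrogens by atom environment:
  6 × C: no H
  4 × C (aromatic): 1 H each → 4
  2 × C: 1 H each → 2
  2 × C (aromatic): no H
  2 × O: 1 H each → 2
  2 × O: no H
  1 × C: 3 H
  1 × N: 1 H
  1 × N: no H
  1 × S: no H
  Total hydrogens = 12.
Molecular formula: C15H12N2O4S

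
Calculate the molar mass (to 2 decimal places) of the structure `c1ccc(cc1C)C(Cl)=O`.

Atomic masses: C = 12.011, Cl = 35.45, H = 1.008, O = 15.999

154.59

Molecular formula: C8H7ClO.
M = 8×12.011 + 1×35.45 + 7×1.008 + 1×15.999 = 154.59 g/mol.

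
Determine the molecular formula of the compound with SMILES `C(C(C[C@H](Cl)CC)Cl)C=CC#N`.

Heavy atoms from the SMILES: 9 C, 2 Cl, 1 N.
Implicit hydrogens by atom environment:
  4 × C: 1 H each → 4
  3 × C: 2 H each → 6
  2 × Cl: no H
  1 × C: 3 H
  1 × C: no H
  1 × N: no H
  Total hydrogens = 13.
Molecular formula: C9H13Cl2N

C9H13Cl2N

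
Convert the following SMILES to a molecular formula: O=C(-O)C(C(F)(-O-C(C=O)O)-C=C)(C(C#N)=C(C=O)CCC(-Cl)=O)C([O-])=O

Heavy atoms from the SMILES: 15 C, 1 Cl, 1 F, 1 N, 9 O.
Implicit hydrogens by atom environment:
  8 × C: no H
  6 × O: no H
  4 × C: 1 H each → 4
  3 × C: 2 H each → 6
  2 × O: 1 H each → 2
  1 × Cl: no H
  1 × F: no H
  1 × N: no H
  1 × O (charge -1): no H
  Total hydrogens = 12.
Net charge -1.
Molecular formula: C15H12ClFNO9-

C15H12ClFNO9-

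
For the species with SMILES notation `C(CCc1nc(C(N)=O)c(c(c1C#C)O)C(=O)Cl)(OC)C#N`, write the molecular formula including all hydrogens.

Heavy atoms from the SMILES: 14 C, 1 Cl, 3 N, 4 O.
Implicit hydrogens by atom environment:
  5 × C (aromatic): no H
  4 × C: no H
  3 × O: no H
  2 × C: 2 H each → 4
  2 × C: 1 H each → 2
  1 × C: 3 H
  1 × Cl: no H
  1 × N: 2 H
  1 × N (aromatic): no H
  1 × N: no H
  1 × O: 1 H
  Total hydrogens = 12.
Molecular formula: C14H12ClN3O4

C14H12ClN3O4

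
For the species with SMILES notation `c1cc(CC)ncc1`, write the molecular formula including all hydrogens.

Heavy atoms from the SMILES: 7 C, 1 N.
Implicit hydrogens by atom environment:
  4 × C (aromatic): 1 H each → 4
  1 × C: 3 H
  1 × C: 2 H
  1 × C (aromatic): no H
  1 × N (aromatic): no H
  Total hydrogens = 9.
Molecular formula: C7H9N

C7H9N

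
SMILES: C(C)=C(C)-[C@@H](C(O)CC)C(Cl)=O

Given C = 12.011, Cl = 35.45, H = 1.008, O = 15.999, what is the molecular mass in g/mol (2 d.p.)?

Molecular formula: C9H15ClO2.
M = 9×12.011 + 1×35.45 + 15×1.008 + 2×15.999 = 190.67 g/mol.

190.67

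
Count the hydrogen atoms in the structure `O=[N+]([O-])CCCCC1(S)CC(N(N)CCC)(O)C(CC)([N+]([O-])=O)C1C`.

Hydrogens are implicit in SMILES; fill each atom to its normal valence:
  8 × C: 2 H each → 16
  3 × C: 3 H each → 9
  3 × C: no H
  2 × N (charge +1): no H
  2 × O: no H
  2 × O (charge -1): no H
  1 × C: 1 H
  1 × N: 2 H
  1 × N: no H
  1 × O: 1 H
  1 × S: 1 H
  Total hydrogens = 30.

30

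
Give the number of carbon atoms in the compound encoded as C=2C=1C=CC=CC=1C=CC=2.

10

The symbol for carbon appears 10 times in the SMILES.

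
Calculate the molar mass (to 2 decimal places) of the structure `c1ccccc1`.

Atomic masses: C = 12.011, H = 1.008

Molecular formula: C6H6.
M = 6×12.011 + 6×1.008 = 78.11 g/mol.

78.11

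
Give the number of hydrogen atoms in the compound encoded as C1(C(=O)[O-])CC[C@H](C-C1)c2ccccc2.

15

Hydrogens are implicit in SMILES; fill each atom to its normal valence:
  5 × C (aromatic): 1 H each → 5
  4 × C: 2 H each → 8
  2 × C: 1 H each → 2
  1 × C: no H
  1 × C (aromatic): no H
  1 × O: no H
  1 × O (charge -1): no H
  Total hydrogens = 15.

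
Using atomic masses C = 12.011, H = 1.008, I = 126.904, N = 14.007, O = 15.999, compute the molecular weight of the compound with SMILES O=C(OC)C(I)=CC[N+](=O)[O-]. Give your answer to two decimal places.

271.01

Molecular formula: C5H6INO4.
M = 5×12.011 + 6×1.008 + 1×126.904 + 1×14.007 + 4×15.999 = 271.01 g/mol.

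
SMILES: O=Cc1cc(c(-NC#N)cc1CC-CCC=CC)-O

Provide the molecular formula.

Heavy atoms from the SMILES: 15 C, 2 N, 2 O.
Implicit hydrogens by atom environment:
  4 × C: 2 H each → 8
  4 × C (aromatic): no H
  3 × C: 1 H each → 3
  2 × C (aromatic): 1 H each → 2
  1 × C: 3 H
  1 × C: no H
  1 × N: 1 H
  1 × N: no H
  1 × O: 1 H
  1 × O: no H
  Total hydrogens = 18.
Molecular formula: C15H18N2O2

C15H18N2O2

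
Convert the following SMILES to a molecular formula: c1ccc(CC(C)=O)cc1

Heavy atoms from the SMILES: 9 C, 1 O.
Implicit hydrogens by atom environment:
  5 × C (aromatic): 1 H each → 5
  1 × C: 3 H
  1 × C: 2 H
  1 × C (aromatic): no H
  1 × C: no H
  1 × O: no H
  Total hydrogens = 10.
Molecular formula: C9H10O

C9H10O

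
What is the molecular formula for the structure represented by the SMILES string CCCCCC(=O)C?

Heavy atoms from the SMILES: 7 C, 1 O.
Implicit hydrogens by atom environment:
  4 × C: 2 H each → 8
  2 × C: 3 H each → 6
  1 × C: no H
  1 × O: no H
  Total hydrogens = 14.
Molecular formula: C7H14O

C7H14O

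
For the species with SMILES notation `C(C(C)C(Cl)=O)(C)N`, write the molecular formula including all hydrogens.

Heavy atoms from the SMILES: 5 C, 1 Cl, 1 N, 1 O.
Implicit hydrogens by atom environment:
  2 × C: 3 H each → 6
  2 × C: 1 H each → 2
  1 × C: no H
  1 × Cl: no H
  1 × N: 2 H
  1 × O: no H
  Total hydrogens = 10.
Molecular formula: C5H10ClNO

C5H10ClNO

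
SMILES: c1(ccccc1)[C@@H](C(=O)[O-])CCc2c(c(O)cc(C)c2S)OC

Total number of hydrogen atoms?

Hydrogens are implicit in SMILES; fill each atom to its normal valence:
  6 × C (aromatic): 1 H each → 6
  6 × C (aromatic): no H
  2 × C: 3 H each → 6
  2 × C: 2 H each → 4
  2 × O: no H
  1 × C: 1 H
  1 × C: no H
  1 × O: 1 H
  1 × O (charge -1): no H
  1 × S: 1 H
  Total hydrogens = 19.

19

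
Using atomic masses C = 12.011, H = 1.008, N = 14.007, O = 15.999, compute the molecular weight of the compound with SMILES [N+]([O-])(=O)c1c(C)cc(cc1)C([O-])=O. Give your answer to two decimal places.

Molecular formula: C8H6NO4-.
M = 8×12.011 + 6×1.008 + 1×14.007 + 4×15.999 = 180.14 g/mol.

180.14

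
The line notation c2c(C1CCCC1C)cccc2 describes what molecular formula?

Heavy atoms from the SMILES: 12 C.
Implicit hydrogens by atom environment:
  5 × C (aromatic): 1 H each → 5
  3 × C: 2 H each → 6
  2 × C: 1 H each → 2
  1 × C: 3 H
  1 × C (aromatic): no H
  Total hydrogens = 16.
Molecular formula: C12H16

C12H16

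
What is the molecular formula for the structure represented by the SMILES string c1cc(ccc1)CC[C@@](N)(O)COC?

C11H17NO2

Heavy atoms from the SMILES: 11 C, 1 N, 2 O.
Implicit hydrogens by atom environment:
  5 × C (aromatic): 1 H each → 5
  3 × C: 2 H each → 6
  1 × C: 3 H
  1 × C: no H
  1 × C (aromatic): no H
  1 × N: 2 H
  1 × O: 1 H
  1 × O: no H
  Total hydrogens = 17.
Molecular formula: C11H17NO2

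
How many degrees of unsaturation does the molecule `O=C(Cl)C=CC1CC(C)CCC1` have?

3

Molecular formula from the SMILES: C10H15ClO.
DoU = (2C + 2 + N − H − X)/2 = (2·10 + 2 + 0 − 15 − 1)/2 = 6/2 = 3.
(Structurally: 1 ring(s) + 2 π bond(s) = 3.)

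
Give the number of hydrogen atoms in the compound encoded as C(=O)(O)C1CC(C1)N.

9

Hydrogens are implicit in SMILES; fill each atom to its normal valence:
  2 × C: 2 H each → 4
  2 × C: 1 H each → 2
  1 × C: no H
  1 × N: 2 H
  1 × O: 1 H
  1 × O: no H
  Total hydrogens = 9.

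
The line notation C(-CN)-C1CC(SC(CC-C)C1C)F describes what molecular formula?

Heavy atoms from the SMILES: 11 C, 1 F, 1 N, 1 S.
Implicit hydrogens by atom environment:
  5 × C: 2 H each → 10
  4 × C: 1 H each → 4
  2 × C: 3 H each → 6
  1 × F: no H
  1 × N: 2 H
  1 × S: no H
  Total hydrogens = 22.
Molecular formula: C11H22FNS

C11H22FNS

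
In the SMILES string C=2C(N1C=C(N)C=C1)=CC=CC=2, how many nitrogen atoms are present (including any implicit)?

The symbol for nitrogen appears 2 times in the SMILES.

2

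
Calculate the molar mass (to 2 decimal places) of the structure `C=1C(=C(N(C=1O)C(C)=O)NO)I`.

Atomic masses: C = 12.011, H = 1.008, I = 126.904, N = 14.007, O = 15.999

Molecular formula: C6H7IN2O3.
M = 6×12.011 + 7×1.008 + 1×126.904 + 2×14.007 + 3×15.999 = 282.04 g/mol.

282.04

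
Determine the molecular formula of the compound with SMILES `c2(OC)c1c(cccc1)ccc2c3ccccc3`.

Heavy atoms from the SMILES: 17 C, 1 O.
Implicit hydrogens by atom environment:
  11 × C (aromatic): 1 H each → 11
  5 × C (aromatic): no H
  1 × C: 3 H
  1 × O: no H
  Total hydrogens = 14.
Molecular formula: C17H14O

C17H14O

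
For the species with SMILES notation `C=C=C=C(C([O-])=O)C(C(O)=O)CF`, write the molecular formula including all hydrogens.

C8H6FO4-

Heavy atoms from the SMILES: 8 C, 1 F, 4 O.
Implicit hydrogens by atom environment:
  5 × C: no H
  2 × C: 2 H each → 4
  2 × O: no H
  1 × C: 1 H
  1 × F: no H
  1 × O: 1 H
  1 × O (charge -1): no H
  Total hydrogens = 6.
Net charge -1.
Molecular formula: C8H6FO4-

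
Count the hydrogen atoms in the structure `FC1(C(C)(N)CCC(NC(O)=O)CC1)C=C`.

19

Hydrogens are implicit in SMILES; fill each atom to its normal valence:
  5 × C: 2 H each → 10
  3 × C: no H
  2 × C: 1 H each → 2
  1 × C: 3 H
  1 × F: no H
  1 × N: 2 H
  1 × N: 1 H
  1 × O: 1 H
  1 × O: no H
  Total hydrogens = 19.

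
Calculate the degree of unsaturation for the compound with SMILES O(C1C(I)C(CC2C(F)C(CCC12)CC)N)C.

2

Molecular formula from the SMILES: C13H23FINO.
DoU = (2C + 2 + N − H − X)/2 = (2·13 + 2 + 1 − 23 − 2)/2 = 4/2 = 2.
(Structurally: 2 ring(s) + 0 π bond(s) = 2.)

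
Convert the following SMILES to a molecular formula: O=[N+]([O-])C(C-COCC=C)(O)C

Heavy atoms from the SMILES: 7 C, 1 N, 4 O.
Implicit hydrogens by atom environment:
  4 × C: 2 H each → 8
  2 × O: no H
  1 × C: 3 H
  1 × C: 1 H
  1 × C: no H
  1 × N (charge +1): no H
  1 × O: 1 H
  1 × O (charge -1): no H
  Total hydrogens = 13.
Molecular formula: C7H13NO4

C7H13NO4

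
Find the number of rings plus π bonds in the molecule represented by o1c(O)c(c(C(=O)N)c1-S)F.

4

Molecular formula from the SMILES: C5H4FNO3S.
DoU = (2C + 2 + N − H − X)/2 = (2·5 + 2 + 1 − 4 − 1)/2 = 8/2 = 4.
(Structurally: 1 ring(s) + 3 π bond(s) = 4.)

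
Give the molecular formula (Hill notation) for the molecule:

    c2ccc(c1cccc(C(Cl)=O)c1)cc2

Heavy atoms from the SMILES: 13 C, 1 Cl, 1 O.
Implicit hydrogens by atom environment:
  9 × C (aromatic): 1 H each → 9
  3 × C (aromatic): no H
  1 × C: no H
  1 × Cl: no H
  1 × O: no H
  Total hydrogens = 9.
Molecular formula: C13H9ClO

C13H9ClO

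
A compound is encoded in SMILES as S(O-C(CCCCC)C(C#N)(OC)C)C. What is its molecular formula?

Heavy atoms from the SMILES: 11 C, 1 N, 2 O, 1 S.
Implicit hydrogens by atom environment:
  4 × C: 3 H each → 12
  4 × C: 2 H each → 8
  2 × C: no H
  2 × O: no H
  1 × C: 1 H
  1 × N: no H
  1 × S: no H
  Total hydrogens = 21.
Molecular formula: C11H21NO2S

C11H21NO2S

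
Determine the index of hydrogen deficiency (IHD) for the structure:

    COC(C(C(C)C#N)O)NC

2

Molecular formula from the SMILES: C7H14N2O2.
DoU = (2C + 2 + N − H − X)/2 = (2·7 + 2 + 2 − 14 − 0)/2 = 4/2 = 2.
(Structurally: 0 ring(s) + 2 π bond(s) = 2.)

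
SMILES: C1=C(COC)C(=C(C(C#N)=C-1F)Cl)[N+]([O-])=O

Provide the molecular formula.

C9H6ClFN2O3

Heavy atoms from the SMILES: 9 C, 1 Cl, 1 F, 2 N, 3 O.
Implicit hydrogens by atom environment:
  5 × C (aromatic): no H
  2 × O: no H
  1 × C: 3 H
  1 × C: 2 H
  1 × C (aromatic): 1 H
  1 × C: no H
  1 × Cl: no H
  1 × F: no H
  1 × N: no H
  1 × N (charge +1): no H
  1 × O (charge -1): no H
  Total hydrogens = 6.
Molecular formula: C9H6ClFN2O3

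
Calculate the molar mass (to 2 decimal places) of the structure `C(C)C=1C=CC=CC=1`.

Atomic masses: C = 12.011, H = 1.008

106.17

Molecular formula: C8H10.
M = 8×12.011 + 10×1.008 = 106.17 g/mol.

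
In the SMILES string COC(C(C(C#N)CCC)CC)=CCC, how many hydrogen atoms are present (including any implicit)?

23

Hydrogens are implicit in SMILES; fill each atom to its normal valence:
  4 × C: 3 H each → 12
  4 × C: 2 H each → 8
  3 × C: 1 H each → 3
  2 × C: no H
  1 × N: no H
  1 × O: no H
  Total hydrogens = 23.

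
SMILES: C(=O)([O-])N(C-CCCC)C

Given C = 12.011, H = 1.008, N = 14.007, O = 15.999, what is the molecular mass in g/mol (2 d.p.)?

Molecular formula: C7H14NO2-.
M = 7×12.011 + 14×1.008 + 1×14.007 + 2×15.999 = 144.19 g/mol.

144.19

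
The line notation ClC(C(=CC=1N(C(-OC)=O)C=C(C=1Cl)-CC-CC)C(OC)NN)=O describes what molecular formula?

C15H21Cl2N3O4

Heavy atoms from the SMILES: 15 C, 2 Cl, 3 N, 4 O.
Implicit hydrogens by atom environment:
  4 × O: no H
  3 × C: 3 H each → 9
  3 × C: 2 H each → 6
  3 × C (aromatic): no H
  3 × C: no H
  2 × C: 1 H each → 2
  2 × Cl: no H
  1 × C (aromatic): 1 H
  1 × N: 2 H
  1 × N: 1 H
  1 × N (aromatic): no H
  Total hydrogens = 21.
Molecular formula: C15H21Cl2N3O4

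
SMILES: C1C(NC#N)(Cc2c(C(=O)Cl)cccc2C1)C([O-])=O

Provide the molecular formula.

Heavy atoms from the SMILES: 13 C, 1 Cl, 2 N, 3 O.
Implicit hydrogens by atom environment:
  4 × C: no H
  3 × C: 2 H each → 6
  3 × C (aromatic): 1 H each → 3
  3 × C (aromatic): no H
  2 × O: no H
  1 × Cl: no H
  1 × N: 1 H
  1 × N: no H
  1 × O (charge -1): no H
  Total hydrogens = 10.
Net charge -1.
Molecular formula: C13H10ClN2O3-

C13H10ClN2O3-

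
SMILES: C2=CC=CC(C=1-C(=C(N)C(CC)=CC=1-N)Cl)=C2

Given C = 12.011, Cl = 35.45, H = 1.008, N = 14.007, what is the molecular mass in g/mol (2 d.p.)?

Molecular formula: C14H15ClN2.
M = 14×12.011 + 1×35.45 + 15×1.008 + 2×14.007 = 246.74 g/mol.

246.74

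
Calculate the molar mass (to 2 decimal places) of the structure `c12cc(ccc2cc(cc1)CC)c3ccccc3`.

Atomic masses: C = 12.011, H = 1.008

232.33

Molecular formula: C18H16.
M = 18×12.011 + 16×1.008 = 232.33 g/mol.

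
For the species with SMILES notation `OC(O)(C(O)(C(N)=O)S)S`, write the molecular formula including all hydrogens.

Heavy atoms from the SMILES: 3 C, 1 N, 4 O, 2 S.
Implicit hydrogens by atom environment:
  3 × C: no H
  3 × O: 1 H each → 3
  2 × S: 1 H each → 2
  1 × N: 2 H
  1 × O: no H
  Total hydrogens = 7.
Molecular formula: C3H7NO4S2

C3H7NO4S2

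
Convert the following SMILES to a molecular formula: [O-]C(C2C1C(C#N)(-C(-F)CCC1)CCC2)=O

C12H15FNO2-

Heavy atoms from the SMILES: 12 C, 1 F, 1 N, 2 O.
Implicit hydrogens by atom environment:
  6 × C: 2 H each → 12
  3 × C: 1 H each → 3
  3 × C: no H
  1 × F: no H
  1 × N: no H
  1 × O: no H
  1 × O (charge -1): no H
  Total hydrogens = 15.
Net charge -1.
Molecular formula: C12H15FNO2-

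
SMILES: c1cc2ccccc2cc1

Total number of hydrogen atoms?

Hydrogens are implicit in SMILES; fill each atom to its normal valence:
  8 × C (aromatic): 1 H each → 8
  2 × C (aromatic): no H
  Total hydrogens = 8.

8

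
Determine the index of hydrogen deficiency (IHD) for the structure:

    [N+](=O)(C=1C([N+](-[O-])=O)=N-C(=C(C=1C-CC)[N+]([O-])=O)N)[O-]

7

Molecular formula from the SMILES: C8H9N5O6.
DoU = (2C + 2 + N − H − X)/2 = (2·8 + 2 + 5 − 9 − 0)/2 = 14/2 = 7.
(Structurally: 1 ring(s) + 6 π bond(s) = 7.)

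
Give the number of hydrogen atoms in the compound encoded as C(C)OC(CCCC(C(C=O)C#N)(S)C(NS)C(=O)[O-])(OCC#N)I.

Hydrogens are implicit in SMILES; fill each atom to its normal valence:
  5 × C: 2 H each → 10
  5 × C: no H
  4 × O: no H
  3 × C: 1 H each → 3
  2 × N: no H
  2 × S: 1 H each → 2
  1 × C: 3 H
  1 × I: no H
  1 × N: 1 H
  1 × O (charge -1): no H
  Total hydrogens = 19.

19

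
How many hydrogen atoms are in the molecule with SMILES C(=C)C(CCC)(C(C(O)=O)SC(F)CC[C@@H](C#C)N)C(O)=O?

22

Hydrogens are implicit in SMILES; fill each atom to its normal valence:
  5 × C: 2 H each → 10
  5 × C: 1 H each → 5
  4 × C: no H
  2 × O: 1 H each → 2
  2 × O: no H
  1 × C: 3 H
  1 × F: no H
  1 × N: 2 H
  1 × S: no H
  Total hydrogens = 22.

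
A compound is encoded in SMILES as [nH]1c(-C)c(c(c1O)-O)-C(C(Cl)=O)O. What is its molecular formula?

C7H8ClNO4

Heavy atoms from the SMILES: 7 C, 1 Cl, 1 N, 4 O.
Implicit hydrogens by atom environment:
  4 × C (aromatic): no H
  3 × O: 1 H each → 3
  1 × C: 3 H
  1 × C: 1 H
  1 × C: no H
  1 × Cl: no H
  1 × N (aromatic): 1 H
  1 × O: no H
  Total hydrogens = 8.
Molecular formula: C7H8ClNO4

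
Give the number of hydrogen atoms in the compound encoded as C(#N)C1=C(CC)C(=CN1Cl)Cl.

Hydrogens are implicit in SMILES; fill each atom to its normal valence:
  3 × C (aromatic): no H
  2 × Cl: no H
  1 × C: 3 H
  1 × C: 2 H
  1 × C (aromatic): 1 H
  1 × C: no H
  1 × N (aromatic): no H
  1 × N: no H
  Total hydrogens = 6.

6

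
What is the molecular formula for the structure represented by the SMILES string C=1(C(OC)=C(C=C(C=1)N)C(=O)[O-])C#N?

Heavy atoms from the SMILES: 9 C, 2 N, 3 O.
Implicit hydrogens by atom environment:
  4 × C (aromatic): no H
  2 × C (aromatic): 1 H each → 2
  2 × C: no H
  2 × O: no H
  1 × C: 3 H
  1 × N: 2 H
  1 × N: no H
  1 × O (charge -1): no H
  Total hydrogens = 7.
Net charge -1.
Molecular formula: C9H7N2O3-

C9H7N2O3-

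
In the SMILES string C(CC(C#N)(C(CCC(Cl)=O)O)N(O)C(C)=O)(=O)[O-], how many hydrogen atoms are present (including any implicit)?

12

Hydrogens are implicit in SMILES; fill each atom to its normal valence:
  5 × C: no H
  3 × C: 2 H each → 6
  3 × O: no H
  2 × N: no H
  2 × O: 1 H each → 2
  1 × C: 3 H
  1 × C: 1 H
  1 × Cl: no H
  1 × O (charge -1): no H
  Total hydrogens = 12.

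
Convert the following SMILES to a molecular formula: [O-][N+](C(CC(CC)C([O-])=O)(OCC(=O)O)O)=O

C8H12NO8-

Heavy atoms from the SMILES: 8 C, 1 N, 8 O.
Implicit hydrogens by atom environment:
  4 × O: no H
  3 × C: 2 H each → 6
  3 × C: no H
  2 × O: 1 H each → 2
  2 × O (charge -1): no H
  1 × C: 3 H
  1 × C: 1 H
  1 × N (charge +1): no H
  Total hydrogens = 12.
Net charge -1.
Molecular formula: C8H12NO8-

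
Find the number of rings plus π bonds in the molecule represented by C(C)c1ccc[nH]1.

3

Molecular formula from the SMILES: C6H9N.
DoU = (2C + 2 + N − H − X)/2 = (2·6 + 2 + 1 − 9 − 0)/2 = 6/2 = 3.
(Structurally: 1 ring(s) + 2 π bond(s) = 3.)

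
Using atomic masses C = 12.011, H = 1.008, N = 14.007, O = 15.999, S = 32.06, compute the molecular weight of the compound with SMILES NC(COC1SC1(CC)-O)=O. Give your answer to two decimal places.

177.22

Molecular formula: C6H11NO3S.
M = 6×12.011 + 11×1.008 + 1×14.007 + 3×15.999 + 1×32.06 = 177.22 g/mol.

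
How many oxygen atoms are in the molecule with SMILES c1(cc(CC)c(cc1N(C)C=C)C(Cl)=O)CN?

The symbol for oxygen appears 1 time in the SMILES.

1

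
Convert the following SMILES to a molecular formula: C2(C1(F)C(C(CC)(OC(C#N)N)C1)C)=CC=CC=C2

Heavy atoms from the SMILES: 15 C, 1 F, 2 N, 1 O.
Implicit hydrogens by atom environment:
  5 × C (aromatic): 1 H each → 5
  3 × C: no H
  2 × C: 3 H each → 6
  2 × C: 2 H each → 4
  2 × C: 1 H each → 2
  1 × C (aromatic): no H
  1 × F: no H
  1 × N: 2 H
  1 × N: no H
  1 × O: no H
  Total hydrogens = 19.
Molecular formula: C15H19FN2O

C15H19FN2O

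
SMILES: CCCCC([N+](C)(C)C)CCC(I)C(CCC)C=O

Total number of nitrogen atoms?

1

The symbol for nitrogen appears 1 time in the SMILES.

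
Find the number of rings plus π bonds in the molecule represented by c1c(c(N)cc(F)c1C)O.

Molecular formula from the SMILES: C7H8FNO.
DoU = (2C + 2 + N − H − X)/2 = (2·7 + 2 + 1 − 8 − 1)/2 = 8/2 = 4.
(Structurally: 1 ring(s) + 3 π bond(s) = 4.)

4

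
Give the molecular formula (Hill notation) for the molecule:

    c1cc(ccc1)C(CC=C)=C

C11H12

Heavy atoms from the SMILES: 11 C.
Implicit hydrogens by atom environment:
  5 × C (aromatic): 1 H each → 5
  3 × C: 2 H each → 6
  1 × C: 1 H
  1 × C: no H
  1 × C (aromatic): no H
  Total hydrogens = 12.
Molecular formula: C11H12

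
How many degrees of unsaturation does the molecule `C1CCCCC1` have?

1

Molecular formula from the SMILES: C6H12.
DoU = (2C + 2 + N − H − X)/2 = (2·6 + 2 + 0 − 12 − 0)/2 = 2/2 = 1.
(Structurally: 1 ring(s) + 0 π bond(s) = 1.)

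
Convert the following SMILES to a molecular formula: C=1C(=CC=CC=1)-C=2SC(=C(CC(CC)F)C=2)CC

C16H19FS

Heavy atoms from the SMILES: 16 C, 1 F, 1 S.
Implicit hydrogens by atom environment:
  6 × C (aromatic): 1 H each → 6
  4 × C (aromatic): no H
  3 × C: 2 H each → 6
  2 × C: 3 H each → 6
  1 × C: 1 H
  1 × F: no H
  1 × S (aromatic): no H
  Total hydrogens = 19.
Molecular formula: C16H19FS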